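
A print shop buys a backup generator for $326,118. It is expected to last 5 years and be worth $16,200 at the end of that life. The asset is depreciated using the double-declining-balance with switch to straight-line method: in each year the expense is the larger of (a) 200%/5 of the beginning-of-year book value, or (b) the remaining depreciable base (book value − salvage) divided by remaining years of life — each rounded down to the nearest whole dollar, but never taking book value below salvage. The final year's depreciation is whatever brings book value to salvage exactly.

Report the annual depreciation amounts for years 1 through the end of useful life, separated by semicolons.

$130,447; $78,268; $46,961; $28,176; $26,066

Depreciable base = $326,118 − $16,200 = $309,918.
Year 1: DB = ⌊$326,118 × 200%/5⌋ = $130,447; SL = ⌊$309,918/5⌋ = $61,983 → take DB $130,447. Book value $195,671.
Year 2: DB = ⌊$195,671 × 200%/5⌋ = $78,268; SL = ⌊$179,471/4⌋ = $44,867 → take DB $78,268. Book value $117,403.
Year 3: DB = ⌊$117,403 × 200%/5⌋ = $46,961; SL = ⌊$101,203/3⌋ = $33,734 → take DB $46,961. Book value $70,442.
Year 4: DB = ⌊$70,442 × 200%/5⌋ = $28,176; SL = ⌊$54,242/2⌋ = $27,121 → take DB $28,176. Book value $42,266.
Year 5 (final): $42,266 − $16,200 = $26,066. Book value $16,200.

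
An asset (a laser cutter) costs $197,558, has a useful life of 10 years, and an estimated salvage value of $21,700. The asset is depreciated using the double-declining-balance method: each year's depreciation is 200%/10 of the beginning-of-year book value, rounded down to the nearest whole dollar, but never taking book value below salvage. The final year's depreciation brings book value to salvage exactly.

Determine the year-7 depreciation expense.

Depreciable base = $197,558 − $21,700 = $175,858.
Year 1: ⌊$197,558 × 200%/10⌋ = $39,511. Book value $158,047.
Year 2: ⌊$158,047 × 200%/10⌋ = $31,609. Book value $126,438.
Year 3: ⌊$126,438 × 200%/10⌋ = $25,287. Book value $101,151.
Year 4: ⌊$101,151 × 200%/10⌋ = $20,230. Book value $80,921.
Year 5: ⌊$80,921 × 200%/10⌋ = $16,184. Book value $64,737.
Year 6: ⌊$64,737 × 200%/10⌋ = $12,947. Book value $51,790.
Year 7: ⌊$51,790 × 200%/10⌋ = $10,358. Book value $41,432.

$10,358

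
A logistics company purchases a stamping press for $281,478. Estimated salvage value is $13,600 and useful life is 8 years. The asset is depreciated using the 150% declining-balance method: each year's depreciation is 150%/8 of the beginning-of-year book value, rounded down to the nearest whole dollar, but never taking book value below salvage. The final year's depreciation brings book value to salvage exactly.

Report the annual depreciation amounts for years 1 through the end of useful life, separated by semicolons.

$52,777; $42,881; $34,841; $28,308; $23,000; $18,688; $15,184; $52,199

Depreciable base = $281,478 − $13,600 = $267,878.
Year 1: ⌊$281,478 × 150%/8⌋ = $52,777. Book value $228,701.
Year 2: ⌊$228,701 × 150%/8⌋ = $42,881. Book value $185,820.
Year 3: ⌊$185,820 × 150%/8⌋ = $34,841. Book value $150,979.
Year 4: ⌊$150,979 × 150%/8⌋ = $28,308. Book value $122,671.
Year 5: ⌊$122,671 × 150%/8⌋ = $23,000. Book value $99,671.
Year 6: ⌊$99,671 × 150%/8⌋ = $18,688. Book value $80,983.
Year 7: ⌊$80,983 × 150%/8⌋ = $15,184. Book value $65,799.
Year 8 (final): $65,799 − $13,600 = $52,199. Book value $13,600.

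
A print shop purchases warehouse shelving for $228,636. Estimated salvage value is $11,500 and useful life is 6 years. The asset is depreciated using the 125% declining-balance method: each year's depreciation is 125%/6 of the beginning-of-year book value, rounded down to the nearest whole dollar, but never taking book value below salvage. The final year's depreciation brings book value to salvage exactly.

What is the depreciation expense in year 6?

Depreciable base = $228,636 − $11,500 = $217,136.
Year 1: ⌊$228,636 × 125%/6⌋ = $47,632. Book value $181,004.
Year 2: ⌊$181,004 × 125%/6⌋ = $37,709. Book value $143,295.
Year 3: ⌊$143,295 × 125%/6⌋ = $29,853. Book value $113,442.
Year 4: ⌊$113,442 × 125%/6⌋ = $23,633. Book value $89,809.
Year 5: ⌊$89,809 × 125%/6⌋ = $18,710. Book value $71,099.
Year 6 (final): $71,099 − $11,500 = $59,599. Book value $11,500.

$59,599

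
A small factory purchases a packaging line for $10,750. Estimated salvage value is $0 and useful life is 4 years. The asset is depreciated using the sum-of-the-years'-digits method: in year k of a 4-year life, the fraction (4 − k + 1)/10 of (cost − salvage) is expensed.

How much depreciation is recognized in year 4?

Depreciable base = $10,750 − $0 = $10,750.
Sum of the years' digits = 4+3+2+1 = 10.
Year 1: $10,750 × 4/10 = $4,300. Book value $6,450.
Year 2: $10,750 × 3/10 = $3,225. Book value $3,225.
Year 3: $10,750 × 2/10 = $2,150. Book value $1,075.
Year 4: $10,750 × 1/10 = $1,075. Book value $0.

$1,075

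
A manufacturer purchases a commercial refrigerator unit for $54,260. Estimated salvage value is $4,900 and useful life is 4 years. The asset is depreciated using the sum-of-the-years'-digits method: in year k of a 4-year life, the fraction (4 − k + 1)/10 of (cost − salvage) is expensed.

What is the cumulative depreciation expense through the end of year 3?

Depreciable base = $54,260 − $4,900 = $49,360.
Sum of the years' digits = 4+3+2+1 = 10.
Year 1: $49,360 × 4/10 = $19,744. Book value $34,516.
Year 2: $49,360 × 3/10 = $14,808. Book value $19,708.
Year 3: $49,360 × 2/10 = $9,872. Book value $9,836.
Accumulated through year 3 = $54,260 − $9,836 = $44,424.

$44,424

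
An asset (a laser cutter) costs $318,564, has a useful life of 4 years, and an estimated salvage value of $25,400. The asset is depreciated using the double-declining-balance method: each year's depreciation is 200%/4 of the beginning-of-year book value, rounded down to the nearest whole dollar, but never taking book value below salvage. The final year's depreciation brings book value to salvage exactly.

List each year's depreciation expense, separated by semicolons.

$159,282; $79,641; $39,820; $14,421

Depreciable base = $318,564 − $25,400 = $293,164.
Year 1: ⌊$318,564 × 200%/4⌋ = $159,282. Book value $159,282.
Year 2: ⌊$159,282 × 200%/4⌋ = $79,641. Book value $79,641.
Year 3: ⌊$79,641 × 200%/4⌋ = $39,820. Book value $39,821.
Year 4 (final): $39,821 − $25,400 = $14,421. Book value $25,400.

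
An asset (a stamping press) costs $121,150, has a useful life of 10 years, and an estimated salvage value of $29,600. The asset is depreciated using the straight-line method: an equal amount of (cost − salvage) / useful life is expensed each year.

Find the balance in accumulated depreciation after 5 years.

Depreciable base = $121,150 − $29,600 = $91,550.
Annual expense = $91,550 / 10 = $9,155.
End of year 1: book value $111,995.
End of year 2: book value $102,840.
End of year 3: book value $93,685.
End of year 4: book value $84,530.
End of year 5: book value $75,375.
Accumulated through year 5 = $121,150 − $75,375 = $45,775.

$45,775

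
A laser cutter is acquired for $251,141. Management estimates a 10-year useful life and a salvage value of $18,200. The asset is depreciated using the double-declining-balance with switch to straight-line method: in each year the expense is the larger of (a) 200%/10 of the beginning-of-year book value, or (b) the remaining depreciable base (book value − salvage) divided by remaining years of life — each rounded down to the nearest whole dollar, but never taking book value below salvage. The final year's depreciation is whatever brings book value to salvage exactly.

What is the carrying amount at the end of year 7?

$52,669

Depreciable base = $251,141 − $18,200 = $232,941.
Year 1: DB = ⌊$251,141 × 200%/10⌋ = $50,228; SL = ⌊$232,941/10⌋ = $23,294 → take DB $50,228. Book value $200,913.
Year 2: DB = ⌊$200,913 × 200%/10⌋ = $40,182; SL = ⌊$182,713/9⌋ = $20,301 → take DB $40,182. Book value $160,731.
Year 3: DB = ⌊$160,731 × 200%/10⌋ = $32,146; SL = ⌊$142,531/8⌋ = $17,816 → take DB $32,146. Book value $128,585.
Year 4: DB = ⌊$128,585 × 200%/10⌋ = $25,717; SL = ⌊$110,385/7⌋ = $15,769 → take DB $25,717. Book value $102,868.
Year 5: DB = ⌊$102,868 × 200%/10⌋ = $20,573; SL = ⌊$84,668/6⌋ = $14,111 → take DB $20,573. Book value $82,295.
Year 6: DB = ⌊$82,295 × 200%/10⌋ = $16,459; SL = ⌊$64,095/5⌋ = $12,819 → take DB $16,459. Book value $65,836.
Year 7: DB = ⌊$65,836 × 200%/10⌋ = $13,167; SL = ⌊$47,636/4⌋ = $11,909 → take DB $13,167. Book value $52,669.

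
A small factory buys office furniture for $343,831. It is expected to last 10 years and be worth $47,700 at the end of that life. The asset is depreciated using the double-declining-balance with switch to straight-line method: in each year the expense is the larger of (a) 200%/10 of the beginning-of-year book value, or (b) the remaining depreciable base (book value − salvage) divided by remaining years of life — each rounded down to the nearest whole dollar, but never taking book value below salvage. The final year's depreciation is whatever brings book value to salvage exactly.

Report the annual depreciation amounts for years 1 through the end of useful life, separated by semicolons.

Depreciable base = $343,831 − $47,700 = $296,131.
Year 1: DB = ⌊$343,831 × 200%/10⌋ = $68,766; SL = ⌊$296,131/10⌋ = $29,613 → take DB $68,766. Book value $275,065.
Year 2: DB = ⌊$275,065 × 200%/10⌋ = $55,013; SL = ⌊$227,365/9⌋ = $25,262 → take DB $55,013. Book value $220,052.
Year 3: DB = ⌊$220,052 × 200%/10⌋ = $44,010; SL = ⌊$172,352/8⌋ = $21,544 → take DB $44,010. Book value $176,042.
Year 4: DB = ⌊$176,042 × 200%/10⌋ = $35,208; SL = ⌊$128,342/7⌋ = $18,334 → take DB $35,208. Book value $140,834.
Year 5: DB = ⌊$140,834 × 200%/10⌋ = $28,166; SL = ⌊$93,134/6⌋ = $15,522 → take DB $28,166. Book value $112,668.
Year 6: DB = ⌊$112,668 × 200%/10⌋ = $22,533; SL = ⌊$64,968/5⌋ = $12,993 → take DB $22,533. Book value $90,135.
Year 7: DB = ⌊$90,135 × 200%/10⌋ = $18,027; SL = ⌊$42,435/4⌋ = $10,608 → take DB $18,027. Book value $72,108.
Year 8: DB = ⌊$72,108 × 200%/10⌋ = $14,421; SL = ⌊$24,408/3⌋ = $8,136 → take DB $14,421. Book value $57,687.
Year 9: DB = ⌊$57,687 × 200%/10⌋ = $11,537; SL = ⌊$9,987/2⌋ = $4,993 → take DB $11,537, capped at $9,987. Book value $47,700.
Year 10 (final): $47,700 − $47,700 = $0. Book value $47,700.

$68,766; $55,013; $44,010; $35,208; $28,166; $22,533; $18,027; $14,421; $9,987; $0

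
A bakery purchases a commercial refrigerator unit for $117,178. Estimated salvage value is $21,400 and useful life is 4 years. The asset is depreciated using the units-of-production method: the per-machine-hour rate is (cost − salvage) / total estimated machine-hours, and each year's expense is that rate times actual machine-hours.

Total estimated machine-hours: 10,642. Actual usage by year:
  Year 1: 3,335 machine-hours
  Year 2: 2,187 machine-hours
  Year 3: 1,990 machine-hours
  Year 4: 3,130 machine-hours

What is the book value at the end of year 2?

$67,480

Depreciable base = $117,178 − $21,400 = $95,778.
Rate = $95,778 / 10,642 machine-hours = $9 per machine-hour.
Year 1: 3,335 × $9 = $30,015. Book value $87,163.
Year 2: 2,187 × $9 = $19,683. Book value $67,480.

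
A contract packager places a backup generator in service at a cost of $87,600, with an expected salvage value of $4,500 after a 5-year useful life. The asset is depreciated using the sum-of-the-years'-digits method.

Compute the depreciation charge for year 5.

Depreciable base = $87,600 − $4,500 = $83,100.
Sum of the years' digits = 5+4+3+2+1 = 15.
Year 1: $83,100 × 5/15 = $27,700. Book value $59,900.
Year 2: $83,100 × 4/15 = $22,160. Book value $37,740.
Year 3: $83,100 × 3/15 = $16,620. Book value $21,120.
Year 4: $83,100 × 2/15 = $11,080. Book value $10,040.
Year 5: $83,100 × 1/15 = $5,540. Book value $4,500.

$5,540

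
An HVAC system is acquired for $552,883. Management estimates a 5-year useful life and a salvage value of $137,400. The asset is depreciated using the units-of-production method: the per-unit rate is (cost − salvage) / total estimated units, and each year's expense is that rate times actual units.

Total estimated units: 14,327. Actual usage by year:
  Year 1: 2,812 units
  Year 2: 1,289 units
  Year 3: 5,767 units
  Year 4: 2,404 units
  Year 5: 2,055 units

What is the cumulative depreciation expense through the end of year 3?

Depreciable base = $552,883 − $137,400 = $415,483.
Rate = $415,483 / 14,327 units = $29 per unit.
Year 1: 2,812 × $29 = $81,548. Book value $471,335.
Year 2: 1,289 × $29 = $37,381. Book value $433,954.
Year 3: 5,767 × $29 = $167,243. Book value $266,711.
Accumulated through year 3 = $552,883 − $266,711 = $286,172.

$286,172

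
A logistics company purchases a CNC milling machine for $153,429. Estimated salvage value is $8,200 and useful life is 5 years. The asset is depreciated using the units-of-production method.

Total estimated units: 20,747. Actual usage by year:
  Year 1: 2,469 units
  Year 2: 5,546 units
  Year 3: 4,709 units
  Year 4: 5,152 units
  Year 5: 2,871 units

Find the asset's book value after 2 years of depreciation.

$97,324

Depreciable base = $153,429 − $8,200 = $145,229.
Rate = $145,229 / 20,747 units = $7 per unit.
Year 1: 2,469 × $7 = $17,283. Book value $136,146.
Year 2: 5,546 × $7 = $38,822. Book value $97,324.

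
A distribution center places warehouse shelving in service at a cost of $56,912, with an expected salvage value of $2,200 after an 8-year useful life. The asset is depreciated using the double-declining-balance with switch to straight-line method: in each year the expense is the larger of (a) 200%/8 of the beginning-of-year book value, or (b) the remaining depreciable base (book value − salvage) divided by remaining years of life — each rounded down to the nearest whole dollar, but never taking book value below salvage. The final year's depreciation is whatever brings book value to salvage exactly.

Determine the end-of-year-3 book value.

$24,010

Depreciable base = $56,912 − $2,200 = $54,712.
Year 1: DB = ⌊$56,912 × 200%/8⌋ = $14,228; SL = ⌊$54,712/8⌋ = $6,839 → take DB $14,228. Book value $42,684.
Year 2: DB = ⌊$42,684 × 200%/8⌋ = $10,671; SL = ⌊$40,484/7⌋ = $5,783 → take DB $10,671. Book value $32,013.
Year 3: DB = ⌊$32,013 × 200%/8⌋ = $8,003; SL = ⌊$29,813/6⌋ = $4,968 → take DB $8,003. Book value $24,010.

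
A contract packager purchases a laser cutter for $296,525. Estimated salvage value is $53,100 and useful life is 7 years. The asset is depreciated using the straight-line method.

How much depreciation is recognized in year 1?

Depreciable base = $296,525 − $53,100 = $243,425.
Annual expense = $243,425 / 7 = $34,775.

$34,775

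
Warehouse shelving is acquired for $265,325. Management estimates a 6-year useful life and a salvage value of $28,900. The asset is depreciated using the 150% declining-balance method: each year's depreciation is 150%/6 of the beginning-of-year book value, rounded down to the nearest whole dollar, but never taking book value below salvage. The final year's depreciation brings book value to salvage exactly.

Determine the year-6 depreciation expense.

Depreciable base = $265,325 − $28,900 = $236,425.
Year 1: ⌊$265,325 × 150%/6⌋ = $66,331. Book value $198,994.
Year 2: ⌊$198,994 × 150%/6⌋ = $49,748. Book value $149,246.
Year 3: ⌊$149,246 × 150%/6⌋ = $37,311. Book value $111,935.
Year 4: ⌊$111,935 × 150%/6⌋ = $27,983. Book value $83,952.
Year 5: ⌊$83,952 × 150%/6⌋ = $20,988. Book value $62,964.
Year 6 (final): $62,964 − $28,900 = $34,064. Book value $28,900.

$34,064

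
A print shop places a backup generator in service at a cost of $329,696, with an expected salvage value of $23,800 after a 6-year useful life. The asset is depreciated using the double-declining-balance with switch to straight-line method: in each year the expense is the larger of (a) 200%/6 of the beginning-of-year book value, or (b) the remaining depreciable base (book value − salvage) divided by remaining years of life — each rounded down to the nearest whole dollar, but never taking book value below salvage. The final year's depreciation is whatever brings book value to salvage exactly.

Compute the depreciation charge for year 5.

Depreciable base = $329,696 − $23,800 = $305,896.
Year 1: DB = ⌊$329,696 × 200%/6⌋ = $109,898; SL = ⌊$305,896/6⌋ = $50,982 → take DB $109,898. Book value $219,798.
Year 2: DB = ⌊$219,798 × 200%/6⌋ = $73,266; SL = ⌊$195,998/5⌋ = $39,199 → take DB $73,266. Book value $146,532.
Year 3: DB = ⌊$146,532 × 200%/6⌋ = $48,844; SL = ⌊$122,732/4⌋ = $30,683 → take DB $48,844. Book value $97,688.
Year 4: DB = ⌊$97,688 × 200%/6⌋ = $32,562; SL = ⌊$73,888/3⌋ = $24,629 → take DB $32,562. Book value $65,126.
Year 5: DB = ⌊$65,126 × 200%/6⌋ = $21,708; SL = ⌊$41,326/2⌋ = $20,663 → take DB $21,708. Book value $43,418.

$21,708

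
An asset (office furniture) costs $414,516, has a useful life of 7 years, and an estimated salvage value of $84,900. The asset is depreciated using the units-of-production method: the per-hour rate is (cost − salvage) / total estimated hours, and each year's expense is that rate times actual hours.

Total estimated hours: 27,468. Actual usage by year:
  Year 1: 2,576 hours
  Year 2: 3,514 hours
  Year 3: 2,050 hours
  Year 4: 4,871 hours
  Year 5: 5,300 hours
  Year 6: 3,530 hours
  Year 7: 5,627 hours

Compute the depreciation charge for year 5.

$63,600

Depreciable base = $414,516 − $84,900 = $329,616.
Rate = $329,616 / 27,468 hours = $12 per hour.
Year 1: 2,576 × $12 = $30,912. Book value $383,604.
Year 2: 3,514 × $12 = $42,168. Book value $341,436.
Year 3: 2,050 × $12 = $24,600. Book value $316,836.
Year 4: 4,871 × $12 = $58,452. Book value $258,384.
Year 5: 5,300 × $12 = $63,600. Book value $194,784.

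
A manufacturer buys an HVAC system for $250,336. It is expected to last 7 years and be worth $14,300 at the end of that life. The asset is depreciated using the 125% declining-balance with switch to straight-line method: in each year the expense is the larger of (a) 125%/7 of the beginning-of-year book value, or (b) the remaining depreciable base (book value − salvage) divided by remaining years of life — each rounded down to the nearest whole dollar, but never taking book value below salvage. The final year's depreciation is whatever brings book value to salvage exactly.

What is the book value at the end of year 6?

$45,223

Depreciable base = $250,336 − $14,300 = $236,036.
Year 1: DB = ⌊$250,336 × 125%/7⌋ = $44,702; SL = ⌊$236,036/7⌋ = $33,719 → take DB $44,702. Book value $205,634.
Year 2: DB = ⌊$205,634 × 125%/7⌋ = $36,720; SL = ⌊$191,334/6⌋ = $31,889 → take DB $36,720. Book value $168,914.
Year 3: DB = ⌊$168,914 × 125%/7⌋ = $30,163; SL = ⌊$154,614/5⌋ = $30,922 → take SL $30,922. Book value $137,992.
Year 4: DB = ⌊$137,992 × 125%/7⌋ = $24,641; SL = ⌊$123,692/4⌋ = $30,923 → take SL $30,923. Book value $107,069.
Year 5: DB = ⌊$107,069 × 125%/7⌋ = $19,119; SL = ⌊$92,769/3⌋ = $30,923 → take SL $30,923. Book value $76,146.
Year 6: DB = ⌊$76,146 × 125%/7⌋ = $13,597; SL = ⌊$61,846/2⌋ = $30,923 → take SL $30,923. Book value $45,223.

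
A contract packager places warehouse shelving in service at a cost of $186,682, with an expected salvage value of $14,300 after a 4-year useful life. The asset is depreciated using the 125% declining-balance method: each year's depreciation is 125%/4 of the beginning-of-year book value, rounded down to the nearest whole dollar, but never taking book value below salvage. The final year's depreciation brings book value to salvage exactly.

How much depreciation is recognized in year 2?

Depreciable base = $186,682 − $14,300 = $172,382.
Year 1: ⌊$186,682 × 125%/4⌋ = $58,338. Book value $128,344.
Year 2: ⌊$128,344 × 125%/4⌋ = $40,107. Book value $88,237.

$40,107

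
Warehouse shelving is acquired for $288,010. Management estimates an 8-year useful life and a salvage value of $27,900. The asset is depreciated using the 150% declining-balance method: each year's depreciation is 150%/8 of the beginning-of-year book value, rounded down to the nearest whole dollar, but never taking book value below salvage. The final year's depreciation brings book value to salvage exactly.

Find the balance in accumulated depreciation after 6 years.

$205,147

Depreciable base = $288,010 − $27,900 = $260,110.
Year 1: ⌊$288,010 × 150%/8⌋ = $54,001. Book value $234,009.
Year 2: ⌊$234,009 × 150%/8⌋ = $43,876. Book value $190,133.
Year 3: ⌊$190,133 × 150%/8⌋ = $35,649. Book value $154,484.
Year 4: ⌊$154,484 × 150%/8⌋ = $28,965. Book value $125,519.
Year 5: ⌊$125,519 × 150%/8⌋ = $23,534. Book value $101,985.
Year 6: ⌊$101,985 × 150%/8⌋ = $19,122. Book value $82,863.
Accumulated through year 6 = $288,010 − $82,863 = $205,147.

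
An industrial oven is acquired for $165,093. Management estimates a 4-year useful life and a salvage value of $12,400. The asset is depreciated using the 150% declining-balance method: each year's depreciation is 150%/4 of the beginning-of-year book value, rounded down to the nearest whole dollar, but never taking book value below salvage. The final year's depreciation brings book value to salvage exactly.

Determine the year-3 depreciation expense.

$24,183

Depreciable base = $165,093 − $12,400 = $152,693.
Year 1: ⌊$165,093 × 150%/4⌋ = $61,909. Book value $103,184.
Year 2: ⌊$103,184 × 150%/4⌋ = $38,694. Book value $64,490.
Year 3: ⌊$64,490 × 150%/4⌋ = $24,183. Book value $40,307.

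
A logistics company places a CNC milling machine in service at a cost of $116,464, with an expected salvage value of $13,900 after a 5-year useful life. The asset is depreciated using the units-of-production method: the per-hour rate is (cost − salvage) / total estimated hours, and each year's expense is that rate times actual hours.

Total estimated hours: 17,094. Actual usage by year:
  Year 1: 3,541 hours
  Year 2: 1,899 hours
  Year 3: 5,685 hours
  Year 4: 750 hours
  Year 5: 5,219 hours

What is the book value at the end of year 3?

$49,714

Depreciable base = $116,464 − $13,900 = $102,564.
Rate = $102,564 / 17,094 hours = $6 per hour.
Year 1: 3,541 × $6 = $21,246. Book value $95,218.
Year 2: 1,899 × $6 = $11,394. Book value $83,824.
Year 3: 5,685 × $6 = $34,110. Book value $49,714.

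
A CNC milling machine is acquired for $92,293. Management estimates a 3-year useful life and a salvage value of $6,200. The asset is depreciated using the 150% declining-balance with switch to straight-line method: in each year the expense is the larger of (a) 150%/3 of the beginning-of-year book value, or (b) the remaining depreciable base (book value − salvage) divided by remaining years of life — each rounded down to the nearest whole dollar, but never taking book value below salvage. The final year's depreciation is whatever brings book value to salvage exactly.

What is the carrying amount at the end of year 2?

$23,074

Depreciable base = $92,293 − $6,200 = $86,093.
Year 1: DB = ⌊$92,293 × 150%/3⌋ = $46,146; SL = ⌊$86,093/3⌋ = $28,697 → take DB $46,146. Book value $46,147.
Year 2: DB = ⌊$46,147 × 150%/3⌋ = $23,073; SL = ⌊$39,947/2⌋ = $19,973 → take DB $23,073. Book value $23,074.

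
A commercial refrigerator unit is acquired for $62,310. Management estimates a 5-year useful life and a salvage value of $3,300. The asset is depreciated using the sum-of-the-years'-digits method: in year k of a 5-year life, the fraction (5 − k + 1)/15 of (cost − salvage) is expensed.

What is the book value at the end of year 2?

$26,904

Depreciable base = $62,310 − $3,300 = $59,010.
Sum of the years' digits = 5+4+3+2+1 = 15.
Year 1: $59,010 × 5/15 = $19,670. Book value $42,640.
Year 2: $59,010 × 4/15 = $15,736. Book value $26,904.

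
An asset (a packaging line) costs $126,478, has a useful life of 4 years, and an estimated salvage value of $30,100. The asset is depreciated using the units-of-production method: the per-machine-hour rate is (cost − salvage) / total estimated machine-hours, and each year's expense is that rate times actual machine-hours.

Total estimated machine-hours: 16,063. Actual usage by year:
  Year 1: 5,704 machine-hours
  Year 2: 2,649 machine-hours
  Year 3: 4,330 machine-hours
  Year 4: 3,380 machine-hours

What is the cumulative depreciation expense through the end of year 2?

$50,118

Depreciable base = $126,478 − $30,100 = $96,378.
Rate = $96,378 / 16,063 machine-hours = $6 per machine-hour.
Year 1: 5,704 × $6 = $34,224. Book value $92,254.
Year 2: 2,649 × $6 = $15,894. Book value $76,360.
Accumulated through year 2 = $126,478 − $76,360 = $50,118.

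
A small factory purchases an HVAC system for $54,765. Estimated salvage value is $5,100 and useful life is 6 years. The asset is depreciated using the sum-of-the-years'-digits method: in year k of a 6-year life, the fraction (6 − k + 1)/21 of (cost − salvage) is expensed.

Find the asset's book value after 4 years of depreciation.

$12,195

Depreciable base = $54,765 − $5,100 = $49,665.
Sum of the years' digits = 6+5+4+3+2+1 = 21.
Year 1: $49,665 × 6/21 = $14,190. Book value $40,575.
Year 2: $49,665 × 5/21 = $11,825. Book value $28,750.
Year 3: $49,665 × 4/21 = $9,460. Book value $19,290.
Year 4: $49,665 × 3/21 = $7,095. Book value $12,195.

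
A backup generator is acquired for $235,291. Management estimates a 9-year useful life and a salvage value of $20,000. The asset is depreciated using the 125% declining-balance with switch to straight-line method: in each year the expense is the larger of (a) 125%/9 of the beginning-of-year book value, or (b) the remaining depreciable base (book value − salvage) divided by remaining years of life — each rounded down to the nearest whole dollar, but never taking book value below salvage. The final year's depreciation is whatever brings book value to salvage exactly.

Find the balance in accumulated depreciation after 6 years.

$150,170

Depreciable base = $235,291 − $20,000 = $215,291.
Year 1: DB = ⌊$235,291 × 125%/9⌋ = $32,679; SL = ⌊$215,291/9⌋ = $23,921 → take DB $32,679. Book value $202,612.
Year 2: DB = ⌊$202,612 × 125%/9⌋ = $28,140; SL = ⌊$182,612/8⌋ = $22,826 → take DB $28,140. Book value $174,472.
Year 3: DB = ⌊$174,472 × 125%/9⌋ = $24,232; SL = ⌊$154,472/7⌋ = $22,067 → take DB $24,232. Book value $150,240.
Year 4: DB = ⌊$150,240 × 125%/9⌋ = $20,866; SL = ⌊$130,240/6⌋ = $21,706 → take SL $21,706. Book value $128,534.
Year 5: DB = ⌊$128,534 × 125%/9⌋ = $17,851; SL = ⌊$108,534/5⌋ = $21,706 → take SL $21,706. Book value $106,828.
Year 6: DB = ⌊$106,828 × 125%/9⌋ = $14,837; SL = ⌊$86,828/4⌋ = $21,707 → take SL $21,707. Book value $85,121.
Accumulated through year 6 = $235,291 − $85,121 = $150,170.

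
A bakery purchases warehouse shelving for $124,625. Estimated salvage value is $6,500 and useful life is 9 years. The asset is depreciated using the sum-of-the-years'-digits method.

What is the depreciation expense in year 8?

Depreciable base = $124,625 − $6,500 = $118,125.
Sum of the years' digits = 9+8+7+6+5+4+3+2+1 = 45.
Year 1: $118,125 × 9/45 = $23,625. Book value $101,000.
Year 2: $118,125 × 8/45 = $21,000. Book value $80,000.
Year 3: $118,125 × 7/45 = $18,375. Book value $61,625.
Year 4: $118,125 × 6/45 = $15,750. Book value $45,875.
Year 5: $118,125 × 5/45 = $13,125. Book value $32,750.
Year 6: $118,125 × 4/45 = $10,500. Book value $22,250.
Year 7: $118,125 × 3/45 = $7,875. Book value $14,375.
Year 8: $118,125 × 2/45 = $5,250. Book value $9,125.

$5,250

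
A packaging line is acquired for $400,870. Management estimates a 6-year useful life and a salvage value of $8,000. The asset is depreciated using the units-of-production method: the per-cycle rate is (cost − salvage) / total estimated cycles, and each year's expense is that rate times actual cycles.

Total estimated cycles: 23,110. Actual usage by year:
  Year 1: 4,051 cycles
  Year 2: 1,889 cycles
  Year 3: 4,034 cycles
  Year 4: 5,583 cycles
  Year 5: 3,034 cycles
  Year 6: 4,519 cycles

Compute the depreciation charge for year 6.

$76,823

Depreciable base = $400,870 − $8,000 = $392,870.
Rate = $392,870 / 23,110 cycles = $17 per cycle.
Year 1: 4,051 × $17 = $68,867. Book value $332,003.
Year 2: 1,889 × $17 = $32,113. Book value $299,890.
Year 3: 4,034 × $17 = $68,578. Book value $231,312.
Year 4: 5,583 × $17 = $94,911. Book value $136,401.
Year 5: 3,034 × $17 = $51,578. Book value $84,823.
Year 6: 4,519 × $17 = $76,823. Book value $8,000.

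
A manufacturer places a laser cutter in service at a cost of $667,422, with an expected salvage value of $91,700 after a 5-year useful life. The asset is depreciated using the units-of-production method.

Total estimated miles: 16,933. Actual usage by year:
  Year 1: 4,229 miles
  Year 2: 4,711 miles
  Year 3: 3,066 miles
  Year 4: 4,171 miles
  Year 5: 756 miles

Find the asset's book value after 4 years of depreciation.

$117,404

Depreciable base = $667,422 − $91,700 = $575,722.
Rate = $575,722 / 16,933 miles = $34 per mile.
Year 1: 4,229 × $34 = $143,786. Book value $523,636.
Year 2: 4,711 × $34 = $160,174. Book value $363,462.
Year 3: 3,066 × $34 = $104,244. Book value $259,218.
Year 4: 4,171 × $34 = $141,814. Book value $117,404.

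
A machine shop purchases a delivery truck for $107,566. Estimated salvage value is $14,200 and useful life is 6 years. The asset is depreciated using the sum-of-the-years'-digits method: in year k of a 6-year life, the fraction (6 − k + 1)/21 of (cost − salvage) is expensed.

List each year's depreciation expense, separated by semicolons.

$26,676; $22,230; $17,784; $13,338; $8,892; $4,446

Depreciable base = $107,566 − $14,200 = $93,366.
Sum of the years' digits = 6+5+4+3+2+1 = 21.
Year 1: $93,366 × 6/21 = $26,676. Book value $80,890.
Year 2: $93,366 × 5/21 = $22,230. Book value $58,660.
Year 3: $93,366 × 4/21 = $17,784. Book value $40,876.
Year 4: $93,366 × 3/21 = $13,338. Book value $27,538.
Year 5: $93,366 × 2/21 = $8,892. Book value $18,646.
Year 6: $93,366 × 1/21 = $4,446. Book value $14,200.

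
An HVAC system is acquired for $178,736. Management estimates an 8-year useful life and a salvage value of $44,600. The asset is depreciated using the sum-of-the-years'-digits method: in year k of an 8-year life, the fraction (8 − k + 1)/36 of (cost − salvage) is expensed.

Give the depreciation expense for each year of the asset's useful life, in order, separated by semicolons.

$29,808; $26,082; $22,356; $18,630; $14,904; $11,178; $7,452; $3,726

Depreciable base = $178,736 − $44,600 = $134,136.
Sum of the years' digits = 8+7+6+5+4+3+2+1 = 36.
Year 1: $134,136 × 8/36 = $29,808. Book value $148,928.
Year 2: $134,136 × 7/36 = $26,082. Book value $122,846.
Year 3: $134,136 × 6/36 = $22,356. Book value $100,490.
Year 4: $134,136 × 5/36 = $18,630. Book value $81,860.
Year 5: $134,136 × 4/36 = $14,904. Book value $66,956.
Year 6: $134,136 × 3/36 = $11,178. Book value $55,778.
Year 7: $134,136 × 2/36 = $7,452. Book value $48,326.
Year 8: $134,136 × 1/36 = $3,726. Book value $44,600.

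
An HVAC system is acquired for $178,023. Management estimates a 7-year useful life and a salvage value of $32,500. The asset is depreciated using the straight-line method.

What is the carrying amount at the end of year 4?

Depreciable base = $178,023 − $32,500 = $145,523.
Annual expense = $145,523 / 7 = $20,789.
End of year 1: book value $157,234.
End of year 2: book value $136,445.
End of year 3: book value $115,656.
End of year 4: book value $94,867.

$94,867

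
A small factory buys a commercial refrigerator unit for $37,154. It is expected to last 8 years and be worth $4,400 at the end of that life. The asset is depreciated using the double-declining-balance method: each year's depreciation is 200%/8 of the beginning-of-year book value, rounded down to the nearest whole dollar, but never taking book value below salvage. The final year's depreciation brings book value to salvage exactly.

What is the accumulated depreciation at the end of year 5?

$28,336

Depreciable base = $37,154 − $4,400 = $32,754.
Year 1: ⌊$37,154 × 200%/8⌋ = $9,288. Book value $27,866.
Year 2: ⌊$27,866 × 200%/8⌋ = $6,966. Book value $20,900.
Year 3: ⌊$20,900 × 200%/8⌋ = $5,225. Book value $15,675.
Year 4: ⌊$15,675 × 200%/8⌋ = $3,918. Book value $11,757.
Year 5: ⌊$11,757 × 200%/8⌋ = $2,939. Book value $8,818.
Accumulated through year 5 = $37,154 − $8,818 = $28,336.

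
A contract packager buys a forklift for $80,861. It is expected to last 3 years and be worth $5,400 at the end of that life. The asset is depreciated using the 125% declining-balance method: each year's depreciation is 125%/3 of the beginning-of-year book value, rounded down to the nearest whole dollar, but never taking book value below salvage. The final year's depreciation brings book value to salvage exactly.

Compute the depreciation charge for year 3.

Depreciable base = $80,861 − $5,400 = $75,461.
Year 1: ⌊$80,861 × 125%/3⌋ = $33,692. Book value $47,169.
Year 2: ⌊$47,169 × 125%/3⌋ = $19,653. Book value $27,516.
Year 3 (final): $27,516 − $5,400 = $22,116. Book value $5,400.

$22,116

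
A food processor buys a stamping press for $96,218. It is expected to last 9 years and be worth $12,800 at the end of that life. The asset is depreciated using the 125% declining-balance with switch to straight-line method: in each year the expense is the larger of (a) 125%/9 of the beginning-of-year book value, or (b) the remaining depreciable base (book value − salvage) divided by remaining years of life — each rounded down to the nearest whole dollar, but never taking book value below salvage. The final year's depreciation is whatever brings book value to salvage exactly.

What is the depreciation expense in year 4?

$8,533

Depreciable base = $96,218 − $12,800 = $83,418.
Year 1: DB = ⌊$96,218 × 125%/9⌋ = $13,363; SL = ⌊$83,418/9⌋ = $9,268 → take DB $13,363. Book value $82,855.
Year 2: DB = ⌊$82,855 × 125%/9⌋ = $11,507; SL = ⌊$70,055/8⌋ = $8,756 → take DB $11,507. Book value $71,348.
Year 3: DB = ⌊$71,348 × 125%/9⌋ = $9,909; SL = ⌊$58,548/7⌋ = $8,364 → take DB $9,909. Book value $61,439.
Year 4: DB = ⌊$61,439 × 125%/9⌋ = $8,533; SL = ⌊$48,639/6⌋ = $8,106 → take DB $8,533. Book value $52,906.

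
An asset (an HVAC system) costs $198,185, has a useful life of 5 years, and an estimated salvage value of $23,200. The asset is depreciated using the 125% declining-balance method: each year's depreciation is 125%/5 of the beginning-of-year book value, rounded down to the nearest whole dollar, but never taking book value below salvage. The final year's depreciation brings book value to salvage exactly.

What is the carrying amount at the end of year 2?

$111,480

Depreciable base = $198,185 − $23,200 = $174,985.
Year 1: ⌊$198,185 × 125%/5⌋ = $49,546. Book value $148,639.
Year 2: ⌊$148,639 × 125%/5⌋ = $37,159. Book value $111,480.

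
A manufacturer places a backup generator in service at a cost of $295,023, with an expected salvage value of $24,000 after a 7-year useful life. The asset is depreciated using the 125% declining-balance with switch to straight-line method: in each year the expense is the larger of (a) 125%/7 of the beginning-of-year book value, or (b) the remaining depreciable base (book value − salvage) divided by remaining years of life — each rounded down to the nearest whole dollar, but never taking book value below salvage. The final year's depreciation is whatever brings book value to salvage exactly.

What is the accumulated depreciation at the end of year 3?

Depreciable base = $295,023 − $24,000 = $271,023.
Year 1: DB = ⌊$295,023 × 125%/7⌋ = $52,682; SL = ⌊$271,023/7⌋ = $38,717 → take DB $52,682. Book value $242,341.
Year 2: DB = ⌊$242,341 × 125%/7⌋ = $43,275; SL = ⌊$218,341/6⌋ = $36,390 → take DB $43,275. Book value $199,066.
Year 3: DB = ⌊$199,066 × 125%/7⌋ = $35,547; SL = ⌊$175,066/5⌋ = $35,013 → take DB $35,547. Book value $163,519.
Accumulated through year 3 = $295,023 − $163,519 = $131,504.

$131,504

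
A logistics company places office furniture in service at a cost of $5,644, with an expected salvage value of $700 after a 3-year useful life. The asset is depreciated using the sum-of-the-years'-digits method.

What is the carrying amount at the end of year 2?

$1,524

Depreciable base = $5,644 − $700 = $4,944.
Sum of the years' digits = 3+2+1 = 6.
Year 1: $4,944 × 3/6 = $2,472. Book value $3,172.
Year 2: $4,944 × 2/6 = $1,648. Book value $1,524.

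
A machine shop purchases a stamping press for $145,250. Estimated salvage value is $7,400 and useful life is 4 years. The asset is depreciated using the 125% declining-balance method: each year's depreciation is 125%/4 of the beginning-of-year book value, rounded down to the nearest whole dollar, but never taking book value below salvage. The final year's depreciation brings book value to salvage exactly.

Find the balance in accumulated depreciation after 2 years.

$76,596

Depreciable base = $145,250 − $7,400 = $137,850.
Year 1: ⌊$145,250 × 125%/4⌋ = $45,390. Book value $99,860.
Year 2: ⌊$99,860 × 125%/4⌋ = $31,206. Book value $68,654.
Accumulated through year 2 = $145,250 − $68,654 = $76,596.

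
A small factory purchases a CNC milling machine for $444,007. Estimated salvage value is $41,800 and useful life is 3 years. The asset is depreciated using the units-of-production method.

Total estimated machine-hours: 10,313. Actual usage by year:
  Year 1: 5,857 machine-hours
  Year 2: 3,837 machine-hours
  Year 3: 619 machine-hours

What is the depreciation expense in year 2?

$149,643

Depreciable base = $444,007 − $41,800 = $402,207.
Rate = $402,207 / 10,313 machine-hours = $39 per machine-hour.
Year 1: 5,857 × $39 = $228,423. Book value $215,584.
Year 2: 3,837 × $39 = $149,643. Book value $65,941.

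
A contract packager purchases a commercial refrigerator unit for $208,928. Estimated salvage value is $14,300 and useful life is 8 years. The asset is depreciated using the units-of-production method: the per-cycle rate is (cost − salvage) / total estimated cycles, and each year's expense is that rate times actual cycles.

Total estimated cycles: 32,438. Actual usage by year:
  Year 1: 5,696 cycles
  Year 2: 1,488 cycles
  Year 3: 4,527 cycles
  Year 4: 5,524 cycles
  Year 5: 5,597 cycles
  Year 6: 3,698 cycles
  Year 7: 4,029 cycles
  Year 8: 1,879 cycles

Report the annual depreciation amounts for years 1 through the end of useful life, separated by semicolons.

Depreciable base = $208,928 − $14,300 = $194,628.
Rate = $194,628 / 32,438 cycles = $6 per cycle.
Year 1: 5,696 × $6 = $34,176. Book value $174,752.
Year 2: 1,488 × $6 = $8,928. Book value $165,824.
Year 3: 4,527 × $6 = $27,162. Book value $138,662.
Year 4: 5,524 × $6 = $33,144. Book value $105,518.
Year 5: 5,597 × $6 = $33,582. Book value $71,936.
Year 6: 3,698 × $6 = $22,188. Book value $49,748.
Year 7: 4,029 × $6 = $24,174. Book value $25,574.
Year 8: 1,879 × $6 = $11,274. Book value $14,300.

$34,176; $8,928; $27,162; $33,144; $33,582; $22,188; $24,174; $11,274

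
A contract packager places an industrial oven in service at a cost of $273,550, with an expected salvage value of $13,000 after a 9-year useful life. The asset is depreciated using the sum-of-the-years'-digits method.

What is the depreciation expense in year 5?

$28,950

Depreciable base = $273,550 − $13,000 = $260,550.
Sum of the years' digits = 9+8+7+6+5+4+3+2+1 = 45.
Year 1: $260,550 × 9/45 = $52,110. Book value $221,440.
Year 2: $260,550 × 8/45 = $46,320. Book value $175,120.
Year 3: $260,550 × 7/45 = $40,530. Book value $134,590.
Year 4: $260,550 × 6/45 = $34,740. Book value $99,850.
Year 5: $260,550 × 5/45 = $28,950. Book value $70,900.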